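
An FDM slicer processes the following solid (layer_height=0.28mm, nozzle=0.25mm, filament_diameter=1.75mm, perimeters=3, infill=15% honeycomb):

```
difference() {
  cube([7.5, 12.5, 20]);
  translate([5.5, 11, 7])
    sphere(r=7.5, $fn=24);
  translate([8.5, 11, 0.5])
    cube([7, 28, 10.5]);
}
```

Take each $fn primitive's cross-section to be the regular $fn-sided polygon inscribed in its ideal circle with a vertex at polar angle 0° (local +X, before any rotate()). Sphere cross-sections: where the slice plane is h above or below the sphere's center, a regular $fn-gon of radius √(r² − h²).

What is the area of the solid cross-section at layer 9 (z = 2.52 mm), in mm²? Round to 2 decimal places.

43.43 mm²

At z = 2.52 mm: the 7.5×12.5 cube contributes its full rectangle (area 93.75 mm²); the sphere at (5.5, 11): section is a regular 24-gon, circumradius = √(r²−h²) = √(7.5²−4.48²) = 6.015 (area = (24/2)·6.015²·sin(360°/24) = 112.37 mm²); the 7×28 cube at (8.5, 11) contributes its full rectangle (area 196.00 mm²); Taking the first minus the rest: starting from the 7.5×12.5 cube (93.75 mm²), the r=7.5 sphere at (5.5, 11) partially overlaps it — only the 50.32 mm² overlap (of its 112.37 mm²) is removed, clipping the outline; the 7×28 cube at (8.5, 11) misses the remaining region (no effect) — area = 43.43 mm². Overall, the cross-section is a single solid region. Net area = 43.43 mm².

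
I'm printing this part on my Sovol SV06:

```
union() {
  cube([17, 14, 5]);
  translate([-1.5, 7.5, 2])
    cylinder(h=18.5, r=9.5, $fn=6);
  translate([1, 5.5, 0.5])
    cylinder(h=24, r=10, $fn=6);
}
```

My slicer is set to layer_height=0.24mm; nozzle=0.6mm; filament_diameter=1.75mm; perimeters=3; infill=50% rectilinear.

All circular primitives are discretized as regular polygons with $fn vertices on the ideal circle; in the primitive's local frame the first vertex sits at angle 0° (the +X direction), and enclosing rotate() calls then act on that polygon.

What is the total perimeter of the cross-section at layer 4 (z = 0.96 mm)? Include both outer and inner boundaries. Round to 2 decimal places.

77.92 mm

At z = 0.96 mm: the cube is present — its section is the full 17×14 rectangle (perimeter 62.00 mm); the cylinder at (-1.5, 7.5) is absent (z outside [2, 20.5]); the r=10 cylinder at (1, 5.5) contributes a regular 6-gon of circumradius 10 (perimeter = 2·6·10.000·sin(180°/6) = 60.00 mm); Merging all regions: the regions partially overlap (shared area 124.41 mm²), so the edge portions inside another operand are dropped and the merged outline is re-measured after clipping — boundary = 77.92 mm. Overall, the cross-section is a single solid region. Total boundary length (outer) = 77.92 mm.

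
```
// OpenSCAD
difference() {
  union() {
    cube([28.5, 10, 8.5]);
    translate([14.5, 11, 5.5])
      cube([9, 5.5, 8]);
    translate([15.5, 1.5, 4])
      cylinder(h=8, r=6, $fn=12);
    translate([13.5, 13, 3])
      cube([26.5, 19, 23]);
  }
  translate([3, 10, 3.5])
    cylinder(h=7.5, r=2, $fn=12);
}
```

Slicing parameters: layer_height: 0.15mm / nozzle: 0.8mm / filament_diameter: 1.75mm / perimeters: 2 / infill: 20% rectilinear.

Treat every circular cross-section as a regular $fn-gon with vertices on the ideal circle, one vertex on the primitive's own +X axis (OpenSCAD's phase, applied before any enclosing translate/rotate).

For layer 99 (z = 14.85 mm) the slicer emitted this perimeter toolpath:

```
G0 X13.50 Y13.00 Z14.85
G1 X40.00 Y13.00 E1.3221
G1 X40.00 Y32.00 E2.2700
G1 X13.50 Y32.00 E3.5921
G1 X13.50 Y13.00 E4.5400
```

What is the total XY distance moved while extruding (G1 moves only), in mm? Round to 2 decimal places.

91.00 mm

Sum the Euclidean lengths of each G1 segment: total = 91.00 mm.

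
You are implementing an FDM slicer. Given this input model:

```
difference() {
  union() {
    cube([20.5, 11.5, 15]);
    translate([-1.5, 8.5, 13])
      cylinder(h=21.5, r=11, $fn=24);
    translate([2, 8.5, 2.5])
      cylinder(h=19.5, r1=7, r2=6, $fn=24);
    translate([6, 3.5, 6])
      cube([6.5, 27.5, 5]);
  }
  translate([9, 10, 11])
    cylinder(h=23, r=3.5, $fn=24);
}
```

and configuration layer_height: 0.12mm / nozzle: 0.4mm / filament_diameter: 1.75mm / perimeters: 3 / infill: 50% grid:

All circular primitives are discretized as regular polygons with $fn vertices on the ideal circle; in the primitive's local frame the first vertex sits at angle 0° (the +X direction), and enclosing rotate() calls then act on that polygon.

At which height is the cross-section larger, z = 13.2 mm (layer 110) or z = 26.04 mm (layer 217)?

Layer 110 (z = 13.2): the cube (footprint 20.5×11.5) is included at this height (area 235.75 mm²); the cylinder at (-1.5, 8.5): section is a regular 24-gon, circumradius r=11 (area = (24/2)·11.000²·sin(360°/24) = 375.81 mm²); the cone at (2, 8.5) (r1=7→r2=6) has section circumradius 6.451 here — a regular 24-gon (area = (24/2)·6.451²·sin(360°/24) = 129.26 mm²); the cube at (6, 3.5) is absent (z outside [6, 11]); Taking the union: the regions partially overlap — summed areas 740.82 mm² minus the doubly-counted overlap 226.92 mm² gives 513.90 mm² — area = 513.90 mm²; the cylinder at (9, 10): section is a regular 24-gon, circumradius r=3.5 (area = (24/2)·3.500²·sin(360°/24) = 38.05 mm²); Taking the first minus the rest: starting from that combined region (513.90 mm²), the r=3.5 cylinder at (9, 10) partially overlaps it — only the 32.92 mm² overlap (of its 38.05 mm²) is removed, clipping the outline — area = 480.98 mm². So its area = 480.98 mm². Layer 217 (z = 26.04): the cube is not intersected at this z (z outside [0, 15]); the r=11 cylinder at (-1.5, 8.5) contributes a regular 24-gon of circumradius 11 (area = (24/2)·11.000²·sin(360°/24) = 375.81 mm²); the cone at (2, 8.5) is absent (z outside [2.5, 22]); the cube at (6, 3.5) does not reach this height (z outside [6, 11]); Combining (union): only the r=11 cylinder at (-1.5, 8.5) is present, so the union is just that shape — area = 375.81 mm²; the cylinder at (9, 10): section is a regular 24-gon, circumradius r=3.5 (area = (24/2)·3.500²·sin(360°/24) = 38.05 mm²); After the difference (first − rest): starting from that combined region (375.81 mm²), the r=3.5 cylinder at (9, 10) partially overlaps it — only the 19.99 mm² overlap (of its 38.05 mm²) is removed, clipping the outline — area = 355.81 mm². So its area = 355.81 mm². Layer 110 is larger (480.98 vs 355.81 mm²).

layer 110 (z = 13.2 mm)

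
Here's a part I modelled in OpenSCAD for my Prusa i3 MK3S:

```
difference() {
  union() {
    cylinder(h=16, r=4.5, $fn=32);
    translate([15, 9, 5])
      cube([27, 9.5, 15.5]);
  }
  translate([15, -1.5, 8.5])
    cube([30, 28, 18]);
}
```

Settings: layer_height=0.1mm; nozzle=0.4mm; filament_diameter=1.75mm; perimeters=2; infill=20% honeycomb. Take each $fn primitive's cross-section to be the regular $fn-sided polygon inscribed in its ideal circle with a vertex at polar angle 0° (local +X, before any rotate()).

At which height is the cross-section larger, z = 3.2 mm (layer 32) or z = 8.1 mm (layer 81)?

layer 81 (z = 8.1 mm)

Layer 32 (z = 3.2): the cylinder: section is a regular 32-gon, circumradius r=4.5 (area = (32/2)·4.500²·sin(360°/32) = 63.21 mm²); the cube at (15, 9) is absent (z outside [5, 20.5]); Combining (union): only the r=4.5 cylinder is present, so the union is just that shape — area = 63.21 mm²; the cube at (15, -1.5) does not reach this height (z outside [8.5, 26.5]); Taking the first minus the rest: none of the subtracted shapes is present at this height, so that combined region is unchanged — area = 63.21 mm². So its area = 63.21 mm². Layer 81 (z = 8.1): the r=4.5 cylinder contributes a regular 32-gon of circumradius 4.5 (area = (32/2)·4.500²·sin(360°/32) = 63.21 mm²); the cube at (15, 9) (footprint 27×9.5) is included at this height (area 256.50 mm²); Merging all regions: the 2 present regions are separate (no shared area or edge), so areas and boundary lengths simply add and each stays a separate island — area = 319.71 mm²; the cube at (15, -1.5) is not intersected at this z (z outside [8.5, 26.5]); Taking the first minus the rest: none of the subtracted shapes is present at this height, so that combined region is unchanged — area = 319.71 mm². So its area = 319.71 mm². Layer 81 is larger (319.71 vs 63.21 mm²).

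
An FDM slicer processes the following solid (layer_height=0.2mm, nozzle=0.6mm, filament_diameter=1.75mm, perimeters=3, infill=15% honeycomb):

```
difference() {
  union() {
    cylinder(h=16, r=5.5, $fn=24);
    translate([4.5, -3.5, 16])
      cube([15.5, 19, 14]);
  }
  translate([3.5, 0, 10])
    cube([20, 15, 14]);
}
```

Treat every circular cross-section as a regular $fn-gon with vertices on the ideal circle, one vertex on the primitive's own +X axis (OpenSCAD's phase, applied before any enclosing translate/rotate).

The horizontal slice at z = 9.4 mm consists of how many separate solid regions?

1

At z = 9.4 mm: the r=5.5 cylinder contributes a regular 24-gon of circumradius 5.5; the cube at (4.5, -3.5) is not intersected at this z (z outside [16, 30]); Taking the union: only the r=5.5 cylinder is present, so the union is just that shape — 1 connected region; the cube at (3.5, 0) does not reach this height (z outside [10, 24]); Taking the first minus the rest: none of the subtracted shapes is present at this height, so the result so far is unchanged — 1 connected region. The result has 1 disconnected region.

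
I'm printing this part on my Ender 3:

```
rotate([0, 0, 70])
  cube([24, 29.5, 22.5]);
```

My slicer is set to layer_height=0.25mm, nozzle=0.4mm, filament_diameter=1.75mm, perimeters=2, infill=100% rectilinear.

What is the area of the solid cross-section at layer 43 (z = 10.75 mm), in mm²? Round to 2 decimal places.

708.00 mm²

At z = 10.75 mm: the cube (footprint 24×29.5) is included at this height (area 708.00 mm²); (whole slice rotated 70° about Z — lengths, areas and connectivity unchanged). Overall, the cross-section is a single solid region. Net area = 708.00 mm².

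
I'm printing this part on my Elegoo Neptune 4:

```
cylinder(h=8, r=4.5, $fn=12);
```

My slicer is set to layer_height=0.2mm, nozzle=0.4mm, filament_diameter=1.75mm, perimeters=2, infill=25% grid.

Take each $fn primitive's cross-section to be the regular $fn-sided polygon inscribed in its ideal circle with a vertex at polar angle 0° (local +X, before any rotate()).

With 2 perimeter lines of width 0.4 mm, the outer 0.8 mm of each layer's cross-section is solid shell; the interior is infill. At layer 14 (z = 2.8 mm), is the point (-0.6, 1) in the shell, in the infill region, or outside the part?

infill

At z = 2.8 mm: the cylinder: section is a regular 12-gon, circumradius r=4.5. Overall, the cross-section is a single solid region. The nearest boundary edge runs (-2.25, 3.90)→(-3.90, 2.25); distance from the point to it = 3.22 mm. The point is inside the cross-section and 3.22 mm from the nearest boundary — more than the 0.8 mm shell width (2 × 0.4), so it's in the infill interior.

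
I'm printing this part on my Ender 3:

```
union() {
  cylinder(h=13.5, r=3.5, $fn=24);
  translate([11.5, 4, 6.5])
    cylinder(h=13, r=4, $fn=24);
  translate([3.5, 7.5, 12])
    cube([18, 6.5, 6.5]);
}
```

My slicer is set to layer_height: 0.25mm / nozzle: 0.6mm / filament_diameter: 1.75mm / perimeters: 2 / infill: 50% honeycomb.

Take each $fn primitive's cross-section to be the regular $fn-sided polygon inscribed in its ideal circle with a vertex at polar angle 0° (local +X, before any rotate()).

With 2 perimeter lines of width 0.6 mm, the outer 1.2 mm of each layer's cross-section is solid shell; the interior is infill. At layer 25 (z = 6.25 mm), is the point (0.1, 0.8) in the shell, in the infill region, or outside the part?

infill

At z = 6.25 mm: the r=3.5 cylinder contributes a regular 24-gon of circumradius 3.5; the cylinder at (11.5, 4) is absent (z outside [6.5, 19.5]); the cube at (3.5, 7.5) does not reach this height (z outside [12, 18.5]); Combining (union): only the r=3.5 cylinder is present, so the union is just that shape — 1 connected region. Overall, the cross-section is a single solid region. The nearest boundary edge runs (0.91, 3.38)→(0.00, 3.50); distance from the point to it = 2.66 mm. The point is inside the cross-section and 2.66 mm from the nearest boundary — more than the 1.2 mm shell width (2 × 0.6), so it's in the infill interior.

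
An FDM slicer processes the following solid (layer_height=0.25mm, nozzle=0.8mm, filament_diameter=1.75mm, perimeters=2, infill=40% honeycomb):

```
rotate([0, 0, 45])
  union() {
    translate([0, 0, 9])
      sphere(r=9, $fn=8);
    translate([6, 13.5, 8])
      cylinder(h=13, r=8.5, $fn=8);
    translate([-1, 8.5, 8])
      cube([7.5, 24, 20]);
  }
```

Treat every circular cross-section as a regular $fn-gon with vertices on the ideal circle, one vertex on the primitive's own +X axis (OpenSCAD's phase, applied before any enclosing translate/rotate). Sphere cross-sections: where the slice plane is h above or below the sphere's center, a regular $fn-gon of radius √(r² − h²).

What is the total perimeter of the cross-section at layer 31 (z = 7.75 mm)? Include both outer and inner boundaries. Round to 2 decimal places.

54.57 mm

At z = 7.75 mm: the sphere: section is a regular 8-gon, circumradius = √(r²−h²) = √(9²−1.25²) = 8.913 (perimeter = 2·8·8.913·sin(180°/8) = 54.57 mm); the cylinder at (6, 13.5) does not reach this height (z outside [8, 21]); the cube at (-1, 8.5) does not reach this height (z outside [8, 28]); Merging all regions: only the r=9 sphere is present, so the union is just that shape — boundary = 54.57 mm; (rotated 45° about Z; rotation is an isometry so areas/perimeters/island counts are preserved). Overall, the cross-section is a single solid region. Total boundary length (outer) = 54.57 mm.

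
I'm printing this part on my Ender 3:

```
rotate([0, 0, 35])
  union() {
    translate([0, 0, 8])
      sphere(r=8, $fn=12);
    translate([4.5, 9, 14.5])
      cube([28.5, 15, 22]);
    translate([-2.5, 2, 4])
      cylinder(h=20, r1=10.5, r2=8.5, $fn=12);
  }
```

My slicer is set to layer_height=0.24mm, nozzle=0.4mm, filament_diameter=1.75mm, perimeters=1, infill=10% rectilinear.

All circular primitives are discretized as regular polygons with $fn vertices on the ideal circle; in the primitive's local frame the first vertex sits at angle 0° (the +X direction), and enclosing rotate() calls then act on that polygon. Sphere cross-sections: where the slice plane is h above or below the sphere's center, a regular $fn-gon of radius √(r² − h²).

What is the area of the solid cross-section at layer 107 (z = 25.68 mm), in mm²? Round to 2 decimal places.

427.50 mm²

At z = 25.68 mm: the sphere is absent (|z−center|=17.680 > r=8); the cube at (4.5, 9) is present — its section is the full 28.5×15 rectangle (area 427.50 mm²); the cone at (-2.5, 2) is not intersected at this z (z outside [4, 24]); Taking the union: only the 28.5×15 cube at (4.5, 9) is present, so the union is just that shape — area = 427.50 mm²; (whole slice rotated 35° about Z — lengths, areas and connectivity unchanged). Overall, the cross-section is a single solid region. Net area = 427.50 mm².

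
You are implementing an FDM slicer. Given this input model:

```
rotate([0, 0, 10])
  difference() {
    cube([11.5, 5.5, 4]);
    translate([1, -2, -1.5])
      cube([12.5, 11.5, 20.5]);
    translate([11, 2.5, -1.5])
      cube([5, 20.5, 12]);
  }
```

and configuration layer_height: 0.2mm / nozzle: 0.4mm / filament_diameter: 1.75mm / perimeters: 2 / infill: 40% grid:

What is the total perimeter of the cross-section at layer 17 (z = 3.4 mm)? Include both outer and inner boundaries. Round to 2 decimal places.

At z = 3.4 mm: the 11.5×5.5 cube contributes its full rectangle (perimeter 34.00 mm); the cube at (1, -2) is present — its section is the full 12.5×11.5 rectangle (perimeter 48.00 mm); the cube at (11, 2.5) (footprint 5×20.5) is included at this height (perimeter 51.00 mm); After the difference (first − rest): starting from the 11.5×5.5 cube, the 12.5×11.5 cube at (1, -2) partially overlaps it — only the 57.75 mm² overlap (of its 143.75 mm²) is removed, clipping the outline; the 5×20.5 cube at (11, 2.5) misses the remaining region (no effect) — boundary = 13.00 mm; (whole slice rotated 10° about Z — lengths, areas and connectivity unchanged). Overall, the cross-section is a single solid region. Total boundary length (outer) = 13.00 mm.

13.00 mm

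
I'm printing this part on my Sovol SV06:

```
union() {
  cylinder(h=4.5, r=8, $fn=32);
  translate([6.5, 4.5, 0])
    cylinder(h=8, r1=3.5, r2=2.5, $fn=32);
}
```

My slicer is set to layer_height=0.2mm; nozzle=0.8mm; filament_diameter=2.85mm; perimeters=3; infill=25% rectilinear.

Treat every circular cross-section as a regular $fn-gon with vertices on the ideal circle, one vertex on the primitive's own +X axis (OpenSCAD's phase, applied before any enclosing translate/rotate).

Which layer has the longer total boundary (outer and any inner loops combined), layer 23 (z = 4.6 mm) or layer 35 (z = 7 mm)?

layer 23 (z = 4.6 mm)

Layer 23 (z = 4.6): the cylinder is not intersected at this z (z outside [0, 4.5]); the cone at (6.5, 4.5) contributes a regular 32-gon of circumradius 2.925 (interpolated between r1=3.5 and r2=2.5 at t=0.575) (perimeter = 2·32·2.925·sin(180°/32) = 18.35 mm); Merging all regions: only the cone at (6.5, 4.5) is present, so the union is just that shape — boundary = 18.35 mm. So its perimeter = 18.35 mm. Layer 35 (z = 7): the cylinder does not reach this height (z outside [0, 4.5]); the cone at (6.5, 4.5): at t=0.875 of its height the radius interpolates to r₁+(r₂−r₁)t = 2.625, giving a regular 32-gon of that circumradius (perimeter = 2·32·2.625·sin(180°/32) = 16.47 mm); Taking the union: only the cone at (6.5, 4.5) is present, so the union is just that shape — boundary = 16.47 mm. So its perimeter = 16.47 mm. Layer 23 is larger (18.35 vs 16.47 mm).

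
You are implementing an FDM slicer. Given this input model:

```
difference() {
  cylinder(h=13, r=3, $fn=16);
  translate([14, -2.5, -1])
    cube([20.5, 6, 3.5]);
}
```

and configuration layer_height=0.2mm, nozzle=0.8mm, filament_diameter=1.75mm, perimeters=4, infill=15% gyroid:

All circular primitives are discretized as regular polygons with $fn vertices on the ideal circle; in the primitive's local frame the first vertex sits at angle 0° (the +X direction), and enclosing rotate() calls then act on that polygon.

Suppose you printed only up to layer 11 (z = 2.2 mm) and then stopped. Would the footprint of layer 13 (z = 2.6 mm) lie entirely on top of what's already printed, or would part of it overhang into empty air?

entirely on top

Compare the two slices. At z = 2.2: the r=3 cylinder contributes a regular 16-gon of circumradius 3 (area = (16/2)·3.000²·sin(360°/16) = 27.55 mm²); the cube at (14, -2.5) (footprint 20.5×6) is included at this height (area 123.00 mm²); Subtracting the remaining from the first: starting from the r=3 cylinder (27.55 mm²), the 20.5×6 cube at (14, -2.5) misses the remaining region (no effect) — area = 27.55 mm². At z = 2.6: the r=3 cylinder contributes a regular 16-gon of circumradius 3 (area = (16/2)·3.000²·sin(360°/16) = 27.55 mm²); the cube at (14, -2.5) is absent (z outside [-1, 2.5]); After the difference (first − rest): none of the subtracted shapes is present at this height, so the r=3 cylinder is unchanged — area = 27.55 mm². Checking containment: the cross-section at z = 2.6 is a subset of the cross-section at z = 2.2.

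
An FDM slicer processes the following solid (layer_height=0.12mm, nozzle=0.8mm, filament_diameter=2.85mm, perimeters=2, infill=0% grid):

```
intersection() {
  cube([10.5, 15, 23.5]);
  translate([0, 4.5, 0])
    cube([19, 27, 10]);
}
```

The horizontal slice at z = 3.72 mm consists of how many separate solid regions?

1

At z = 3.72 mm: the cube (footprint 10.5×15) is included at this height; the 19×27 cube at (0, 4.5) contributes its full rectangle; Taking the intersection: the 19×27 cube at (0, 4.5) partially overlaps the 10.5×15 cube; clipping to the common part keeps 110.25 mm² — 1 connected region. The result has 1 disconnected region.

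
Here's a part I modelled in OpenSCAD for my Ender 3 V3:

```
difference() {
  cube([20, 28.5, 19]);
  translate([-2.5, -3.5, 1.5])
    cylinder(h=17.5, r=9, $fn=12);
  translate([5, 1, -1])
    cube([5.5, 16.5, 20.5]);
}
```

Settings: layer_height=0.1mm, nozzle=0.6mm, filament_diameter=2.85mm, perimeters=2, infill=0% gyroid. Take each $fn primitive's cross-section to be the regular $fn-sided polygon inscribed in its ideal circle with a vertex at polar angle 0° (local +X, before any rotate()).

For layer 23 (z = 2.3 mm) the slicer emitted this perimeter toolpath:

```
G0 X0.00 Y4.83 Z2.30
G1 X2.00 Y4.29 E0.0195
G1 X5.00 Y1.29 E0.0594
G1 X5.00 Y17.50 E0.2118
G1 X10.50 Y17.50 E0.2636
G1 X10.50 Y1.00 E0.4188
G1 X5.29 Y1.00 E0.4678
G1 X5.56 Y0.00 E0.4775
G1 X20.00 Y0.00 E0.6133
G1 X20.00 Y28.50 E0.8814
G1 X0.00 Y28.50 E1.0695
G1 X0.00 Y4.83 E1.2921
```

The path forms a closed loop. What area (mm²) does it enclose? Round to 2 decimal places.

Apply the shoelace formula to the sequence of (X, Y) vertices; enclosed area = 461.33 mm².

461.33 mm²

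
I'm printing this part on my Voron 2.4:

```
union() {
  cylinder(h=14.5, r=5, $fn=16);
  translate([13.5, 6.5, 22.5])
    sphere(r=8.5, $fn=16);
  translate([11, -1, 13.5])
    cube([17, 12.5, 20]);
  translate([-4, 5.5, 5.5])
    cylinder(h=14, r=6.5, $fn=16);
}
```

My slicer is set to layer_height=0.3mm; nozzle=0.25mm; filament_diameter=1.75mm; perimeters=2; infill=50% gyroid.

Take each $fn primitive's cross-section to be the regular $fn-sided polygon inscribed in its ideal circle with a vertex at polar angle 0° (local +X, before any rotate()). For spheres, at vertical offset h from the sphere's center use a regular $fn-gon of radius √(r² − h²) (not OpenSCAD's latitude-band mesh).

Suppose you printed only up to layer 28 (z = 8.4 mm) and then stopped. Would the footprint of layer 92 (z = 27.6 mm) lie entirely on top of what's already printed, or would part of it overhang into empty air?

part overhangs

Compare the two slices. At z = 8.4: the cylinder: section is a regular 16-gon, circumradius r=5 (area = (16/2)·5.000²·sin(360°/16) = 76.54 mm²); the sphere at (13.5, 6.5) is not intersected at this z (|z−center|=14.100 > r=8.5); the cube at (11, -1) does not reach this height (z outside [13.5, 33.5]); the r=6.5 cylinder at (-4, 5.5) contributes a regular 16-gon of circumradius 6.5 (area = (16/2)·6.500²·sin(360°/16) = 129.35 mm²); Merging all regions: the regions partially overlap — summed areas 205.88 mm² minus the doubly-counted overlap 28.49 mm² gives 177.39 mm² — area = 177.39 mm². At z = 27.6: the cylinder is not intersected at this z (z outside [0, 14.5]); the sphere at (13.5, 6.5): section is a regular 16-gon, circumradius = √(r²−h²) = √(8.5²−5.1²) = 6.800 (area = (16/2)·6.800²·sin(360°/16) = 141.56 mm²); the 17×12.5 cube at (11, -1) contributes its full rectangle (area 212.50 mm²); the cylinder at (-4, 5.5) does not reach this height (z outside [5.5, 19.5]); Taking the union: the regions partially overlap — summed areas 354.06 mm² minus the doubly-counted overlap 94.42 mm² gives 259.64 mm² — area = 259.64 mm². Checking containment: at z = 27.6 the cross-section extends beyond the z = 8.4 cross-section by about 259.64 mm².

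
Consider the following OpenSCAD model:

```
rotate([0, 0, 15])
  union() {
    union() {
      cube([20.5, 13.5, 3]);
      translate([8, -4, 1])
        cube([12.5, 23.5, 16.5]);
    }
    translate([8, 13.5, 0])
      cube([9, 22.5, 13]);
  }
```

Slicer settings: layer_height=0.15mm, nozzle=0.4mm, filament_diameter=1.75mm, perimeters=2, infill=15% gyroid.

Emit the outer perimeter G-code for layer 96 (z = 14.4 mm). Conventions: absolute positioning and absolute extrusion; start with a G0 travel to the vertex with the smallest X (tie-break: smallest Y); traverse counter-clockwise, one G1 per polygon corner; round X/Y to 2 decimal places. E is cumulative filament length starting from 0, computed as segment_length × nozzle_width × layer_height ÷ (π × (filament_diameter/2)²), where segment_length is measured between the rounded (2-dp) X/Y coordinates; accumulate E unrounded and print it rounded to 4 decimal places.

G0 X2.68 Y20.91 Z14.40
G1 X8.76 Y-1.79 E0.5862
G1 X20.84 Y1.44 E0.8981
G1 X14.75 Y24.14 E1.4844
G1 X2.68 Y20.91 E1.7961

At z = 14.4 mm: the cube is not intersected at this z (z outside [0, 3]); the cube at (8, -4) is present — its section is the full 12.5×23.5 rectangle; Combining (union): only the 12.5×23.5 cube at (8, -4) is present, so the union is just that shape — 1 connected region; the cube at (8, 13.5) is not intersected at this z (z outside [0, 13]); Combining (union): only the result so far is present, so the union is just that shape — 1 connected region; (whole slice rotated 15° about Z — lengths, areas and connectivity unchanged). The outline is a single polygon with 4 vertices. Extrusion per mm of travel: 0.4 × 0.15 / (π × 0.875²) = 0.024945. Accumulating E over each segment gives final E = 1.7961.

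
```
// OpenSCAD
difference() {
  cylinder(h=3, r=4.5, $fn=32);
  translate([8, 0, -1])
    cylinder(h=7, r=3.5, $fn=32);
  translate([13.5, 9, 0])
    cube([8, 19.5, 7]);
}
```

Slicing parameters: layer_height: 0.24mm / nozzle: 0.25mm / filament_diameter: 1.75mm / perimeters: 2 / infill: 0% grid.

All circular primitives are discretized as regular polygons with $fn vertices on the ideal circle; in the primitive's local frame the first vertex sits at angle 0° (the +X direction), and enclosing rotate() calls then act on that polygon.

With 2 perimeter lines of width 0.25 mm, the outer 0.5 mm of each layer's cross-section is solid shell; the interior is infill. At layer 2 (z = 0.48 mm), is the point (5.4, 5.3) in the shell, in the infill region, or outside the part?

outside

At z = 0.48 mm: the cylinder: section is a regular 32-gon, circumradius r=4.5; the r=3.5 cylinder at (8, 0) contributes a regular 32-gon of circumradius 3.5; the cube at (13.5, 9) is present — its section is the full 8×19.5 rectangle; Subtracting the remaining from the first: starting from the r=4.5 cylinder, the r=3.5 cylinder at (8, 0) misses the remaining region (no effect); the 8×19.5 cube at (13.5, 9) misses the remaining region (no effect) — 1 connected region. Overall, the cross-section is a single solid region. The nearest boundary edge runs (2.50, 3.74)→(3.18, 3.18); distance from the point to it = 3.07 mm. The point is not inside any of the regions above, so it lies outside the cross-section (3.07 mm from the nearest boundary).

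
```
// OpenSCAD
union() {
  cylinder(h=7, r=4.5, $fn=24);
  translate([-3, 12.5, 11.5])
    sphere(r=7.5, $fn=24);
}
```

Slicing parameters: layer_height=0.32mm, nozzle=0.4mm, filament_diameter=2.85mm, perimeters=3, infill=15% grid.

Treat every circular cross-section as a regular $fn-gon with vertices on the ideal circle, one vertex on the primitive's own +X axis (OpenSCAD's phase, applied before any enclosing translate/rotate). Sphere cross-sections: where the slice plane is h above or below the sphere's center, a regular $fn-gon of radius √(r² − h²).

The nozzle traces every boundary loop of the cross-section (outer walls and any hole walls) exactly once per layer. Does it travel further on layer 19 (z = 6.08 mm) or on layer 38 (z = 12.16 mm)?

layer 19 (z = 6.08 mm)

Layer 19 (z = 6.08): the r=4.5 cylinder gives a regular 24-gon of circumradius 4.5 (constant along its height) (perimeter = 2·24·4.500·sin(180°/24) = 28.19 mm); the r=7.5 sphere at (-3, 12.5) slices to a regular 24-gon of circumradius 5.184 (√(r²−h²) with h=5.42 from center) (perimeter = 2·24·5.184·sin(180°/24) = 32.48 mm); Merging all regions: the 2 present regions are separate (no shared area or edge), so areas and boundary lengths simply add and each stays a separate island — boundary = 60.67 mm. So its perimeter = 60.67 mm. Layer 38 (z = 12.16): the cylinder is not intersected at this z (z outside [0, 7]); the r=7.5 sphere at (-3, 12.5) slices to a regular 24-gon of circumradius 7.471 (√(r²−h²) with h=0.66 from center) (perimeter = 2·24·7.471·sin(180°/24) = 46.81 mm); Combining (union): only the r=7.5 sphere at (-3, 12.5) is present, so the union is just that shape — boundary = 46.81 mm. So its perimeter = 46.81 mm. Layer 19 is larger (60.67 vs 46.81 mm).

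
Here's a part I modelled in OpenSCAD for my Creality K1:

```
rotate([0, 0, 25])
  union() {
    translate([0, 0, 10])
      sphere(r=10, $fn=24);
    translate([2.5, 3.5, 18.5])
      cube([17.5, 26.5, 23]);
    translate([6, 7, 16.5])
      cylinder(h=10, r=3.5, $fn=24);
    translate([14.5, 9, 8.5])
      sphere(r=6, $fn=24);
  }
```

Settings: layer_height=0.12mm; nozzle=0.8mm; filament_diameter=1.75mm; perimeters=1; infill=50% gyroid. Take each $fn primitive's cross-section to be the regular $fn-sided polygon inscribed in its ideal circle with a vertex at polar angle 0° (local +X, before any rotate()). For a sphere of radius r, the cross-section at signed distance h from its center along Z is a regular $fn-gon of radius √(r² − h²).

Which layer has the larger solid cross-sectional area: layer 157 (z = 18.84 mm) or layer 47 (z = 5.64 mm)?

layer 157 (z = 18.84 mm)

Layer 157 (z = 18.84): the r=10 sphere contributes a regular 24-gon of circumradius √(10²−8.84²) = 4.675 (area = (24/2)·4.675²·sin(360°/24) = 67.88 mm²); the cube at (2.5, 3.5) is present — its section is the full 17.5×26.5 rectangle (area 463.75 mm²); the r=3.5 cylinder at (6, 7) contributes a regular 24-gon of circumradius 3.5 (area = (24/2)·3.500²·sin(360°/24) = 38.05 mm²); the sphere at (14.5, 9) is absent (|z−center|=10.340 > r=6); Taking the union: the regions partially overlap — summed areas 569.67 mm² minus the doubly-counted overlap 38.16 mm² gives 531.51 mm² — area = 531.51 mm²; (whole slice rotated 25° about Z — lengths, areas and connectivity unchanged). So its area = 531.51 mm². Layer 47 (z = 5.64): the r=10 sphere contributes a regular 24-gon of circumradius √(10²−4.36²) = 8.999 (area = (24/2)·8.999²·sin(360°/24) = 251.54 mm²); the cube at (2.5, 3.5) is absent (z outside [18.5, 41.5]); the cylinder at (6, 7) is not intersected at this z (z outside [16.5, 26.5]); the r=6 sphere at (14.5, 9) contributes a regular 24-gon of circumradius √(6²−2.86²) = 5.275 (area = (24/2)·5.275²·sin(360°/24) = 86.41 mm²); Combining (union): the 2 present regions are separate (no shared area or edge), so areas and boundary lengths simply add and each stays a separate island — area = 337.95 mm²; (whole slice rotated 25° about Z — lengths, areas and connectivity unchanged). So its area = 337.95 mm². Layer 157 is larger (531.51 vs 337.95 mm²).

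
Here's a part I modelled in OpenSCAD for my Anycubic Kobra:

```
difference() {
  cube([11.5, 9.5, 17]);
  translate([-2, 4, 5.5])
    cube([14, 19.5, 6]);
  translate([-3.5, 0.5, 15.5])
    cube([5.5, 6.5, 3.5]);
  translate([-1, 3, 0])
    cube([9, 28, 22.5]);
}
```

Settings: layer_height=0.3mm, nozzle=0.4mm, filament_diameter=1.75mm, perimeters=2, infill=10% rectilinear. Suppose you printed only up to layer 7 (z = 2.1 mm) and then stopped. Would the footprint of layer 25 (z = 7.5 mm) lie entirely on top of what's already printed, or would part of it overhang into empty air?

entirely on top

Compare the two slices. At z = 2.1: the 11.5×9.5 cube contributes its full rectangle (area 109.25 mm²); the cube at (-2, 4) does not reach this height (z outside [5.5, 11.5]); the cube at (-3.5, 0.5) does not reach this height (z outside [15.5, 19]); the 9×28 cube at (-1, 3) contributes its full rectangle (area 252.00 mm²); Taking the first minus the rest: starting from the 11.5×9.5 cube (109.25 mm²), the 9×28 cube at (-1, 3) partially overlaps it — only the 52.00 mm² overlap (of its 252.00 mm²) is removed, clipping the outline — area = 57.25 mm². At z = 7.5: the cube (footprint 11.5×9.5) is included at this height (area 109.25 mm²); the cube at (-2, 4) (footprint 14×19.5) is included at this height (area 273.00 mm²); the cube at (-3.5, 0.5) is not intersected at this z (z outside [15.5, 19]); the cube at (-1, 3) (footprint 9×28) is included at this height (area 252.00 mm²); After the difference (first − rest): starting from the 11.5×9.5 cube (109.25 mm²), the 14×19.5 cube at (-2, 4) partially overlaps it — only the 63.25 mm² overlap (of its 273.00 mm²) is removed, clipping the outline; the 9×28 cube at (-1, 3) partially overlaps it — only the 8.00 mm² overlap (of its 252.00 mm²) is removed, clipping the outline — area = 38.00 mm². Checking containment: the cross-section at z = 7.5 is a subset of the cross-section at z = 2.1.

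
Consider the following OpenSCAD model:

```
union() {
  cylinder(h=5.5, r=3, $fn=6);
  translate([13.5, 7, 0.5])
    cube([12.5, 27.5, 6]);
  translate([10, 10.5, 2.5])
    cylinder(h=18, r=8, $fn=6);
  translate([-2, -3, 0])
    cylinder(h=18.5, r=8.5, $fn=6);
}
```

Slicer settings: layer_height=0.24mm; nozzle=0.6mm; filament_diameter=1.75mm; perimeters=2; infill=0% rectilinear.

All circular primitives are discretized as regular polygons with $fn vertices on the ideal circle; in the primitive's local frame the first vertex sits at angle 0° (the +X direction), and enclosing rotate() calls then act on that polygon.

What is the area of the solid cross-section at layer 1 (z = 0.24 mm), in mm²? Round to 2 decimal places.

187.71 mm²

At z = 0.24 mm: the r=3 cylinder contributes a regular 6-gon of circumradius 3 (area = (6/2)·3.000²·sin(360°/6) = 23.38 mm²); the cube at (13.5, 7) is not intersected at this z (z outside [0.5, 6.5]); the cylinder at (10, 10.5) is not intersected at this z (z outside [2.5, 20.5]); the r=8.5 cylinder at (-2, -3) gives a regular 6-gon of circumradius 8.5 (constant along its height) (area = (6/2)·8.500²·sin(360°/6) = 187.71 mm²); Combining (union): the r=3 cylinder lies entirely inside the r=8.5 cylinder at (-2, -3), so the union is just the r=8.5 cylinder at (-2, -3) — area = 187.71 mm². Overall, the cross-section is a single solid region. Net area = 187.71 mm².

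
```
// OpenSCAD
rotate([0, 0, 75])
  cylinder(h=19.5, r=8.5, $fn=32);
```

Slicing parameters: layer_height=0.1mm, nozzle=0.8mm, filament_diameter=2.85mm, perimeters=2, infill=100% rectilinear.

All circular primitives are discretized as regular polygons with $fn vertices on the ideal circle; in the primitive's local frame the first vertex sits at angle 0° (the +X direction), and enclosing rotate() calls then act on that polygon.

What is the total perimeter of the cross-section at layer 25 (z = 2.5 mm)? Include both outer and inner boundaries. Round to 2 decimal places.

53.32 mm

At z = 2.5 mm: the r=8.5 cylinder contributes a regular 32-gon of circumradius 8.5 (perimeter = 2·32·8.500·sin(180°/32) = 53.32 mm); (whole slice rotated 75° about Z — lengths, areas and connectivity unchanged). Overall, the cross-section is a single solid region. Total boundary length (outer) = 53.32 mm.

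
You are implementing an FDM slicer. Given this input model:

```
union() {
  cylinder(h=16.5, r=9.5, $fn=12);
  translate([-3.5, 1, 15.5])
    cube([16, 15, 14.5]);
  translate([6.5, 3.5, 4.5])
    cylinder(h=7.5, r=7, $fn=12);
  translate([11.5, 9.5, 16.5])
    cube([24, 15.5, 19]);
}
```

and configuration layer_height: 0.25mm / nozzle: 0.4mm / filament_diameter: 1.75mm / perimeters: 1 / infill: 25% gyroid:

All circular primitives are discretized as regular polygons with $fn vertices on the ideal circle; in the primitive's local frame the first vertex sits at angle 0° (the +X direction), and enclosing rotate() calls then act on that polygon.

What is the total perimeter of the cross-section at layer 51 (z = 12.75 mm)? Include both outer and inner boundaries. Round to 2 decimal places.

At z = 12.75 mm: the r=9.5 cylinder contributes a regular 12-gon of circumradius 9.5 (perimeter = 2·12·9.500·sin(180°/12) = 59.01 mm); the cube at (-3.5, 1) is absent (z outside [15.5, 30]); the cylinder at (6.5, 3.5) is not intersected at this z (z outside [4.5, 12]); the cube at (11.5, 9.5) is not intersected at this z (z outside [16.5, 35.5]); Merging all regions: only the r=9.5 cylinder is present, so the union is just that shape — boundary = 59.01 mm. Overall, the cross-section is a single solid region. Total boundary length (outer) = 59.01 mm.

59.01 mm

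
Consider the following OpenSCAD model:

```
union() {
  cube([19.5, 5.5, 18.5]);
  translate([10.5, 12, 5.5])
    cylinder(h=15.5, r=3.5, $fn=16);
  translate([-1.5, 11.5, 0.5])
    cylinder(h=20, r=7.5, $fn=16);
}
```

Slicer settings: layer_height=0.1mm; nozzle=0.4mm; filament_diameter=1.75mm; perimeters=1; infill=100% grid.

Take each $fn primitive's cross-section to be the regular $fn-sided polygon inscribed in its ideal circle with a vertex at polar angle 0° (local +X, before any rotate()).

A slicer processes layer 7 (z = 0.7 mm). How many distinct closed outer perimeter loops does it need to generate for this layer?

At z = 0.7 mm: the cube (footprint 19.5×5.5) is included at this height; the cylinder at (10.5, 12) is not intersected at this z (z outside [5.5, 21]); the cylinder at (-1.5, 11.5): section is a regular 16-gon, circumradius r=7.5; Combining (union): the regions partially overlap (shared area 2.11 mm²), so overlapping operands fuse into one piece — 1 connected region. The result has 1 disconnected region.

1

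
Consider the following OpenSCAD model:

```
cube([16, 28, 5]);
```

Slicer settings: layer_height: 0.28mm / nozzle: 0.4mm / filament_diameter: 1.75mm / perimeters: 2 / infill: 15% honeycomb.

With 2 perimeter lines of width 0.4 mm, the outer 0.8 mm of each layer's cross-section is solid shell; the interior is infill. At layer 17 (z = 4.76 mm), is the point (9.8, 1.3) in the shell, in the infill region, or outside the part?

infill

At z = 4.76 mm: the cube (footprint 16×28) is included at this height. Overall, the cross-section is a single solid region. The nearest boundary edge runs (0.00, 0.00)→(16.00, 0.00); distance from the point to it = 1.30 mm. The point is inside the cross-section and 1.30 mm from the nearest boundary — more than the 0.8 mm shell width (2 × 0.4), so it's in the infill interior.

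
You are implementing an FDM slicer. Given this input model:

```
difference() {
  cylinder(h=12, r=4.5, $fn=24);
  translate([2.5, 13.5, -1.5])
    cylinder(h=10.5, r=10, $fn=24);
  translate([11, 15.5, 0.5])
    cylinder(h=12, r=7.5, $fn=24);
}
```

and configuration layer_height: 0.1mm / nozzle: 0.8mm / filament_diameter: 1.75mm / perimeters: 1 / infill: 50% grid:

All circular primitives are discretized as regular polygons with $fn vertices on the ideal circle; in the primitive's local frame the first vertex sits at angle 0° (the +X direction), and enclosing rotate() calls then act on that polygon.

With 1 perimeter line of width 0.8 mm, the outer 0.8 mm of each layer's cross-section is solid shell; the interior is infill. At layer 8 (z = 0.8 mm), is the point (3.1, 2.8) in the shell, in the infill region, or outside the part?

At z = 0.8 mm: the r=4.5 cylinder contributes a regular 24-gon of circumradius 4.5; the r=10 cylinder at (2.5, 13.5) gives a regular 24-gon of circumradius 10 (constant along its height); the cylinder at (11, 15.5): section is a regular 24-gon, circumradius r=7.5; Taking the first minus the rest: starting from the r=4.5 cylinder, the r=10 cylinder at (2.5, 13.5) partially overlaps it — only the 1.88 mm² overlap (of its 310.58 mm²) is removed, clipping the outline; the r=7.5 cylinder at (11, 15.5) misses the remaining region (no effect) — 1 connected region. Overall, the cross-section is a single solid region. The nearest boundary edge runs (3.18, 3.18)→(3.90, 2.25); distance from the point to it = 0.30 mm. The point is inside the cross-section, 0.30 mm from the nearest boundary — within the 0.8 mm shell band (1 × 0.8).

shell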